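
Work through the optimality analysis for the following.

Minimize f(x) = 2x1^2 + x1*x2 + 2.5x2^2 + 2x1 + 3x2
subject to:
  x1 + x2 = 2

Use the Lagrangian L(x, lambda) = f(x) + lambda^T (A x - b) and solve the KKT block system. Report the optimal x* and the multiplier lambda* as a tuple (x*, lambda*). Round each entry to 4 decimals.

Form the Lagrangian:
  L(x, lambda) = (1/2) x^T Q x + c^T x + lambda^T (A x - b)
Stationarity (grad_x L = 0): Q x + c + A^T lambda = 0.
Primal feasibility: A x = b.

This gives the KKT block system:
  [ Q   A^T ] [ x     ]   [-c ]
  [ A    0  ] [ lambda ] = [ b ]

Solving the linear system:
  x*      = (1.2857, 0.7143)
  lambda* = (-7.8571)
  f(x*)   = 10.2143

x* = (1.2857, 0.7143), lambda* = (-7.8571)


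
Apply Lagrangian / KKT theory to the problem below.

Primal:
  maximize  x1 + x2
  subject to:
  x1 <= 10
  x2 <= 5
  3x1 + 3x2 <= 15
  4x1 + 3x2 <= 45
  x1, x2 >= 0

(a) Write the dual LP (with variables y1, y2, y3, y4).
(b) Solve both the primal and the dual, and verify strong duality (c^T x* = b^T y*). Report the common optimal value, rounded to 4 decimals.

The standard primal-dual pair for 'max c^T x s.t. A x <= b, x >= 0' is:
  Dual:  min b^T y  s.t.  A^T y >= c,  y >= 0.

So the dual LP is:
  minimize  10y1 + 5y2 + 15y3 + 45y4
  subject to:
    y1 + 3y3 + 4y4 >= 1
    y2 + 3y3 + 3y4 >= 1
    y1, y2, y3, y4 >= 0

Solving the primal: x* = (5, 0).
  primal value c^T x* = 5.
Solving the dual: y* = (0, 0, 0.3333, 0).
  dual value b^T y* = 5.
Strong duality: c^T x* = b^T y*. Confirmed.

5


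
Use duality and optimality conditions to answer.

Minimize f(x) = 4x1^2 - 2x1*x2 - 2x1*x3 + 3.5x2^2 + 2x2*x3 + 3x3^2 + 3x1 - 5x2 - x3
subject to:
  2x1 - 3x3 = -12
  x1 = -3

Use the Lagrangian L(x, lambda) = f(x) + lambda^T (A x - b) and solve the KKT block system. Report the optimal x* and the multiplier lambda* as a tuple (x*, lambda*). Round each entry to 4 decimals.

Form the Lagrangian:
  L(x, lambda) = (1/2) x^T Q x + c^T x + lambda^T (A x - b)
Stationarity (grad_x L = 0): Q x + c + A^T lambda = 0.
Primal feasibility: A x = b.

This gives the KKT block system:
  [ Q   A^T ] [ x     ]   [-c ]
  [ A    0  ] [ lambda ] = [ b ]

Solving the linear system:
  x*      = (-3, -0.7143, 2)
  lambda* = (5.1905, 13.1905)
  f(x*)   = 47.2143

x* = (-3, -0.7143, 2), lambda* = (5.1905, 13.1905)


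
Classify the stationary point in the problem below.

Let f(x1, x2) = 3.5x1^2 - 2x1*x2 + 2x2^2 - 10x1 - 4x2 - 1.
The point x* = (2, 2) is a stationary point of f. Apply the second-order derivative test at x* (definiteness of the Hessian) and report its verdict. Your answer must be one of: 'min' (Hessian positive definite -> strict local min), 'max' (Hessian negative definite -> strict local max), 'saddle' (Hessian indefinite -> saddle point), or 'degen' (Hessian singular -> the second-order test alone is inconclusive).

Compute the Hessian H = grad^2 f:
  H = [[7, -2], [-2, 4]]
Verify stationarity: grad f(x*) = H x* + g = (0, 0).
Eigenvalues of H: 3, 8.
Both eigenvalues > 0, so H is positive definite -> x* is a strict local min.

min


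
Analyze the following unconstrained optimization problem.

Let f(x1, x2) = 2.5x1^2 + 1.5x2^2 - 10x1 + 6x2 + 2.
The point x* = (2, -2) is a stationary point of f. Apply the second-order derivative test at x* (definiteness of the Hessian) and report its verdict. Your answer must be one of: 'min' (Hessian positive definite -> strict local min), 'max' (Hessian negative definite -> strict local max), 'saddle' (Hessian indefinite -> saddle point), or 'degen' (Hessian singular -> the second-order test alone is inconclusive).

Compute the Hessian H = grad^2 f:
  H = [[5, 0], [0, 3]]
Verify stationarity: grad f(x*) = H x* + g = (0, 0).
Eigenvalues of H: 3, 5.
Both eigenvalues > 0, so H is positive definite -> x* is a strict local min.

min


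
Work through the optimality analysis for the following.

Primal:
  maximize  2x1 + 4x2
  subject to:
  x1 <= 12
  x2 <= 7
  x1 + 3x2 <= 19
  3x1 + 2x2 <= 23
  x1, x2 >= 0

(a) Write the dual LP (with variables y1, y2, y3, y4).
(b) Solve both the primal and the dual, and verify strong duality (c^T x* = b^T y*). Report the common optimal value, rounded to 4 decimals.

The standard primal-dual pair for 'max c^T x s.t. A x <= b, x >= 0' is:
  Dual:  min b^T y  s.t.  A^T y >= c,  y >= 0.

So the dual LP is:
  minimize  12y1 + 7y2 + 19y3 + 23y4
  subject to:
    y1 + y3 + 3y4 >= 2
    y2 + 3y3 + 2y4 >= 4
    y1, y2, y3, y4 >= 0

Solving the primal: x* = (4.4286, 4.8571).
  primal value c^T x* = 28.2857.
Solving the dual: y* = (0, 0, 1.1429, 0.2857).
  dual value b^T y* = 28.2857.
Strong duality: c^T x* = b^T y*. Confirmed.

28.2857


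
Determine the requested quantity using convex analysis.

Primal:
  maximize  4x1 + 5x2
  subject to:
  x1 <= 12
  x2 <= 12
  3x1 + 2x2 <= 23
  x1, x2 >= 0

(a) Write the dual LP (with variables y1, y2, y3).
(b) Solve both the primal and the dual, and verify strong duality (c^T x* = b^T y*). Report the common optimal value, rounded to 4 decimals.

The standard primal-dual pair for 'max c^T x s.t. A x <= b, x >= 0' is:
  Dual:  min b^T y  s.t.  A^T y >= c,  y >= 0.

So the dual LP is:
  minimize  12y1 + 12y2 + 23y3
  subject to:
    y1 + 3y3 >= 4
    y2 + 2y3 >= 5
    y1, y2, y3 >= 0

Solving the primal: x* = (0, 11.5).
  primal value c^T x* = 57.5.
Solving the dual: y* = (0, 0, 2.5).
  dual value b^T y* = 57.5.
Strong duality: c^T x* = b^T y*. Confirmed.

57.5


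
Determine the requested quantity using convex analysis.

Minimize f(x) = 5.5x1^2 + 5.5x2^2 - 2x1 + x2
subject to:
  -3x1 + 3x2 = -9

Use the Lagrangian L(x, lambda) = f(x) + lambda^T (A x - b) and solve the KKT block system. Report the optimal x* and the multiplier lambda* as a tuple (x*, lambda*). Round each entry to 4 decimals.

Form the Lagrangian:
  L(x, lambda) = (1/2) x^T Q x + c^T x + lambda^T (A x - b)
Stationarity (grad_x L = 0): Q x + c + A^T lambda = 0.
Primal feasibility: A x = b.

This gives the KKT block system:
  [ Q   A^T ] [ x     ]   [-c ]
  [ A    0  ] [ lambda ] = [ b ]

Solving the linear system:
  x*      = (1.5455, -1.4545)
  lambda* = (5)
  f(x*)   = 20.2273

x* = (1.5455, -1.4545), lambda* = (5)


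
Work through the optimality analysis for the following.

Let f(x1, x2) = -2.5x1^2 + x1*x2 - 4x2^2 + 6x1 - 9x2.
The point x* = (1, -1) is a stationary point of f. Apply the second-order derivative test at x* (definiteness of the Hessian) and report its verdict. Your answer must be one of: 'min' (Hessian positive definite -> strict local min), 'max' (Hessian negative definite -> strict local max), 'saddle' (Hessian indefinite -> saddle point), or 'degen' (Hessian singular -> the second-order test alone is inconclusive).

Compute the Hessian H = grad^2 f:
  H = [[-5, 1], [1, -8]]
Verify stationarity: grad f(x*) = H x* + g = (0, 0).
Eigenvalues of H: -8.3028, -4.6972.
Both eigenvalues < 0, so H is negative definite -> x* is a strict local max.

max


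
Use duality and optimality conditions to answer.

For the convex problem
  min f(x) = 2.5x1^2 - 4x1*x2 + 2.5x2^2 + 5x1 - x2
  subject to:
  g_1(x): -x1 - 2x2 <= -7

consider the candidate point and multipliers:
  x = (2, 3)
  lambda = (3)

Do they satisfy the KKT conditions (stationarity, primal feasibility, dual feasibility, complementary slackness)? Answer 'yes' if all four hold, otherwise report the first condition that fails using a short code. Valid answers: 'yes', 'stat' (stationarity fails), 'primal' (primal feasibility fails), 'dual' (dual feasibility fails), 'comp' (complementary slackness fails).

Gradient of f: grad f(x) = Q x + c = (3, 6)
Constraint values g_i(x) = a_i^T x - b_i:
  g_1((2, 3)) = -1
Stationarity residual: grad f(x) + sum_i lambda_i a_i = (0, 0)
  -> stationarity OK
Primal feasibility (all g_i <= 0): OK
Dual feasibility (all lambda_i >= 0): OK
Complementary slackness (lambda_i * g_i(x) = 0 for all i): FAILS

Verdict: the first failing condition is complementary_slackness -> comp.

comp


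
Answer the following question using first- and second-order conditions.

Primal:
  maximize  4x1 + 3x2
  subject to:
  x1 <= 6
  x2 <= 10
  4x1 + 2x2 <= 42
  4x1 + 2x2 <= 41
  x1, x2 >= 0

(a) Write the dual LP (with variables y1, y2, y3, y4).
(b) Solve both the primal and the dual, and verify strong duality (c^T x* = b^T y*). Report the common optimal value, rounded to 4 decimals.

The standard primal-dual pair for 'max c^T x s.t. A x <= b, x >= 0' is:
  Dual:  min b^T y  s.t.  A^T y >= c,  y >= 0.

So the dual LP is:
  minimize  6y1 + 10y2 + 42y3 + 41y4
  subject to:
    y1 + 4y3 + 4y4 >= 4
    y2 + 2y3 + 2y4 >= 3
    y1, y2, y3, y4 >= 0

Solving the primal: x* = (5.25, 10).
  primal value c^T x* = 51.
Solving the dual: y* = (0, 1, 0, 1).
  dual value b^T y* = 51.
Strong duality: c^T x* = b^T y*. Confirmed.

51


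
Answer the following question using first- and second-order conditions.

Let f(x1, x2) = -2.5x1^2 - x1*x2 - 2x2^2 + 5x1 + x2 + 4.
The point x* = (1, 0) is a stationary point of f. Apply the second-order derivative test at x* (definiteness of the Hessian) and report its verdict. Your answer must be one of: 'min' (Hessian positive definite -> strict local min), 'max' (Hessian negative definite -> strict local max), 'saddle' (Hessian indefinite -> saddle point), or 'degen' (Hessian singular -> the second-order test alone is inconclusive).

Compute the Hessian H = grad^2 f:
  H = [[-5, -1], [-1, -4]]
Verify stationarity: grad f(x*) = H x* + g = (0, 0).
Eigenvalues of H: -5.618, -3.382.
Both eigenvalues < 0, so H is negative definite -> x* is a strict local max.

max


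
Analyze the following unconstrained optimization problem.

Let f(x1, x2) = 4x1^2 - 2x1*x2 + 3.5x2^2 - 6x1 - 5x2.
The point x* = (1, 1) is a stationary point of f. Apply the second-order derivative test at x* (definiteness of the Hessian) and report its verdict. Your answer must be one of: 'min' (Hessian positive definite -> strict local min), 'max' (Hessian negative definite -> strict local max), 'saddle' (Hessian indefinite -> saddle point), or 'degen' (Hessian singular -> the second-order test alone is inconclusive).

Compute the Hessian H = grad^2 f:
  H = [[8, -2], [-2, 7]]
Verify stationarity: grad f(x*) = H x* + g = (0, 0).
Eigenvalues of H: 5.4384, 9.5616.
Both eigenvalues > 0, so H is positive definite -> x* is a strict local min.

min


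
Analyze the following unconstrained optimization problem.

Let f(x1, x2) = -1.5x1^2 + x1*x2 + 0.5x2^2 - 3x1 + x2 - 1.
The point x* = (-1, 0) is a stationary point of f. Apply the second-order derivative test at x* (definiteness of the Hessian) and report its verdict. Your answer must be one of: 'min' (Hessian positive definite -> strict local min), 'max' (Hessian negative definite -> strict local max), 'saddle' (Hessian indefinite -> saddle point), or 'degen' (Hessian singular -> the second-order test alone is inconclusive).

Compute the Hessian H = grad^2 f:
  H = [[-3, 1], [1, 1]]
Verify stationarity: grad f(x*) = H x* + g = (0, 0).
Eigenvalues of H: -3.2361, 1.2361.
Eigenvalues have mixed signs, so H is indefinite -> x* is a saddle point.

saddle


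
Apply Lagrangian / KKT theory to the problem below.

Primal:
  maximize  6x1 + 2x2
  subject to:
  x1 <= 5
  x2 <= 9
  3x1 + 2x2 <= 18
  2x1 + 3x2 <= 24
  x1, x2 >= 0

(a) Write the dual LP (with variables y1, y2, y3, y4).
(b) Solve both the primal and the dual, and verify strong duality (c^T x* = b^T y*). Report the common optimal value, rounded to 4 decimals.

The standard primal-dual pair for 'max c^T x s.t. A x <= b, x >= 0' is:
  Dual:  min b^T y  s.t.  A^T y >= c,  y >= 0.

So the dual LP is:
  minimize  5y1 + 9y2 + 18y3 + 24y4
  subject to:
    y1 + 3y3 + 2y4 >= 6
    y2 + 2y3 + 3y4 >= 2
    y1, y2, y3, y4 >= 0

Solving the primal: x* = (5, 1.5).
  primal value c^T x* = 33.
Solving the dual: y* = (3, 0, 1, 0).
  dual value b^T y* = 33.
Strong duality: c^T x* = b^T y*. Confirmed.

33


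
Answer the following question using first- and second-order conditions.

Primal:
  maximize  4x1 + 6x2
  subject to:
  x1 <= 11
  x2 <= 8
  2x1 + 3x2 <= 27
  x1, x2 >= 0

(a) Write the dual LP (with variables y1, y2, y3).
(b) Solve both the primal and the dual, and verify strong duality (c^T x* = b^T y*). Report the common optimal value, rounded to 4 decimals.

The standard primal-dual pair for 'max c^T x s.t. A x <= b, x >= 0' is:
  Dual:  min b^T y  s.t.  A^T y >= c,  y >= 0.

So the dual LP is:
  minimize  11y1 + 8y2 + 27y3
  subject to:
    y1 + 2y3 >= 4
    y2 + 3y3 >= 6
    y1, y2, y3 >= 0

Solving the primal: x* = (1.5, 8).
  primal value c^T x* = 54.
Solving the dual: y* = (0, 0, 2).
  dual value b^T y* = 54.
Strong duality: c^T x* = b^T y*. Confirmed.

54


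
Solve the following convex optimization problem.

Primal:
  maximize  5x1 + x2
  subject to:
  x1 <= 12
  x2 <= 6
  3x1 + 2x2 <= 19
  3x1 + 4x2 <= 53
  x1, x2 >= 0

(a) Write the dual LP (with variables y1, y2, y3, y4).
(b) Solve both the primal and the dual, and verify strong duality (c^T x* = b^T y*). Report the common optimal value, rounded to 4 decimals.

The standard primal-dual pair for 'max c^T x s.t. A x <= b, x >= 0' is:
  Dual:  min b^T y  s.t.  A^T y >= c,  y >= 0.

So the dual LP is:
  minimize  12y1 + 6y2 + 19y3 + 53y4
  subject to:
    y1 + 3y3 + 3y4 >= 5
    y2 + 2y3 + 4y4 >= 1
    y1, y2, y3, y4 >= 0

Solving the primal: x* = (6.3333, 0).
  primal value c^T x* = 31.6667.
Solving the dual: y* = (0, 0, 1.6667, 0).
  dual value b^T y* = 31.6667.
Strong duality: c^T x* = b^T y*. Confirmed.

31.6667


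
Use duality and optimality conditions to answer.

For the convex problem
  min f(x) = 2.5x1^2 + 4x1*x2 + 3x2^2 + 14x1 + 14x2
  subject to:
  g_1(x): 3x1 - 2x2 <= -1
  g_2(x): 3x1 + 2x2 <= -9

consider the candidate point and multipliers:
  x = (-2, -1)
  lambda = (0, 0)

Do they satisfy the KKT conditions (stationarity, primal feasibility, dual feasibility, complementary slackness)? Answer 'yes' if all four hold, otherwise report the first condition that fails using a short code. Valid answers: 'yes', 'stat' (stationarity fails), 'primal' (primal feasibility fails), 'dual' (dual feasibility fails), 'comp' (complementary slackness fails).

Gradient of f: grad f(x) = Q x + c = (0, 0)
Constraint values g_i(x) = a_i^T x - b_i:
  g_1((-2, -1)) = -3
  g_2((-2, -1)) = 1
Stationarity residual: grad f(x) + sum_i lambda_i a_i = (0, 0)
  -> stationarity OK
Primal feasibility (all g_i <= 0): FAILS
Dual feasibility (all lambda_i >= 0): OK
Complementary slackness (lambda_i * g_i(x) = 0 for all i): OK

Verdict: the first failing condition is primal_feasibility -> primal.

primal


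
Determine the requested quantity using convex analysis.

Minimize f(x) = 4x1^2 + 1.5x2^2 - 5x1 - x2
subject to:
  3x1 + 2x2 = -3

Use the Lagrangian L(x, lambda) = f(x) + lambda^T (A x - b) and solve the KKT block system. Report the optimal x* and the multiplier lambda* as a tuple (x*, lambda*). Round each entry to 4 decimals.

Form the Lagrangian:
  L(x, lambda) = (1/2) x^T Q x + c^T x + lambda^T (A x - b)
Stationarity (grad_x L = 0): Q x + c + A^T lambda = 0.
Primal feasibility: A x = b.

This gives the KKT block system:
  [ Q   A^T ] [ x     ]   [-c ]
  [ A    0  ] [ lambda ] = [ b ]

Solving the linear system:
  x*      = (-0.2203, -1.1695)
  lambda* = (2.2542)
  f(x*)   = 4.5169

x* = (-0.2203, -1.1695), lambda* = (2.2542)


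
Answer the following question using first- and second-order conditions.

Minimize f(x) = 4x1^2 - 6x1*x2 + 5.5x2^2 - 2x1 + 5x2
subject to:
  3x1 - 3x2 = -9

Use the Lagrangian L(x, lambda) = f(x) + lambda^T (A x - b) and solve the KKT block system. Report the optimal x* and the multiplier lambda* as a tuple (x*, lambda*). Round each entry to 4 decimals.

Form the Lagrangian:
  L(x, lambda) = (1/2) x^T Q x + c^T x + lambda^T (A x - b)
Stationarity (grad_x L = 0): Q x + c + A^T lambda = 0.
Primal feasibility: A x = b.

This gives the KKT block system:
  [ Q   A^T ] [ x     ]   [-c ]
  [ A    0  ] [ lambda ] = [ b ]

Solving the linear system:
  x*      = (-2.5714, 0.4286)
  lambda* = (8.381)
  f(x*)   = 41.3571

x* = (-2.5714, 0.4286), lambda* = (8.381)


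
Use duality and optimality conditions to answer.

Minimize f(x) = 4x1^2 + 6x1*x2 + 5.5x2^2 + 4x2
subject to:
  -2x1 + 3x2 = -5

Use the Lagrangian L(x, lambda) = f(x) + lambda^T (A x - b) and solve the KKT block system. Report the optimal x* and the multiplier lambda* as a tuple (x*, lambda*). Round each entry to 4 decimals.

Form the Lagrangian:
  L(x, lambda) = (1/2) x^T Q x + c^T x + lambda^T (A x - b)
Stationarity (grad_x L = 0): Q x + c + A^T lambda = 0.
Primal feasibility: A x = b.

This gives the KKT block system:
  [ Q   A^T ] [ x     ]   [-c ]
  [ A    0  ] [ lambda ] = [ b ]

Solving the linear system:
  x*      = (0.9362, -1.0426)
  lambda* = (0.617)
  f(x*)   = -0.5426

x* = (0.9362, -1.0426), lambda* = (0.617)


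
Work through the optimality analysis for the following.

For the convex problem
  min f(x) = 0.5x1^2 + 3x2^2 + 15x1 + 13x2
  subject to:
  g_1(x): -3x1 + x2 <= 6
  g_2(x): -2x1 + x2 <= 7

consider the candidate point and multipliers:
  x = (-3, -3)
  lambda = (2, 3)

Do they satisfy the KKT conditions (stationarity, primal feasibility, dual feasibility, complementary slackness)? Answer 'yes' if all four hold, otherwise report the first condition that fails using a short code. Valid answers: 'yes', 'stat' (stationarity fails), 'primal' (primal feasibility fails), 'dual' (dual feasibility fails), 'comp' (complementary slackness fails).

Gradient of f: grad f(x) = Q x + c = (12, -5)
Constraint values g_i(x) = a_i^T x - b_i:
  g_1((-3, -3)) = 0
  g_2((-3, -3)) = -4
Stationarity residual: grad f(x) + sum_i lambda_i a_i = (0, 0)
  -> stationarity OK
Primal feasibility (all g_i <= 0): OK
Dual feasibility (all lambda_i >= 0): OK
Complementary slackness (lambda_i * g_i(x) = 0 for all i): FAILS

Verdict: the first failing condition is complementary_slackness -> comp.

comp


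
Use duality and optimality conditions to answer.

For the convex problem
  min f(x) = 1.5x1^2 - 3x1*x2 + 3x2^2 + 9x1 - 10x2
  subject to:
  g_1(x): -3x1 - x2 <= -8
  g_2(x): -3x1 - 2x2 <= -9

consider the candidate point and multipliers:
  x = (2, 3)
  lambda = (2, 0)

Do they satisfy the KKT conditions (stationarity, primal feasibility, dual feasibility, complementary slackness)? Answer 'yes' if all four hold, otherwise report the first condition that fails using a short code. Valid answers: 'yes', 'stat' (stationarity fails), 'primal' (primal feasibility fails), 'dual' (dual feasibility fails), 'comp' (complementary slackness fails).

Gradient of f: grad f(x) = Q x + c = (6, 2)
Constraint values g_i(x) = a_i^T x - b_i:
  g_1((2, 3)) = -1
  g_2((2, 3)) = -3
Stationarity residual: grad f(x) + sum_i lambda_i a_i = (0, 0)
  -> stationarity OK
Primal feasibility (all g_i <= 0): OK
Dual feasibility (all lambda_i >= 0): OK
Complementary slackness (lambda_i * g_i(x) = 0 for all i): FAILS

Verdict: the first failing condition is complementary_slackness -> comp.

comp


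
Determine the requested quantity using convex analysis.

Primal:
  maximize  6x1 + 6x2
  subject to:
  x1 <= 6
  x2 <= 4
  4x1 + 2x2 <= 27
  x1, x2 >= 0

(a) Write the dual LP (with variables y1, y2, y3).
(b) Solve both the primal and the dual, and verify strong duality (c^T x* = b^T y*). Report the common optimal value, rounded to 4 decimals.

The standard primal-dual pair for 'max c^T x s.t. A x <= b, x >= 0' is:
  Dual:  min b^T y  s.t.  A^T y >= c,  y >= 0.

So the dual LP is:
  minimize  6y1 + 4y2 + 27y3
  subject to:
    y1 + 4y3 >= 6
    y2 + 2y3 >= 6
    y1, y2, y3 >= 0

Solving the primal: x* = (4.75, 4).
  primal value c^T x* = 52.5.
Solving the dual: y* = (0, 3, 1.5).
  dual value b^T y* = 52.5.
Strong duality: c^T x* = b^T y*. Confirmed.

52.5


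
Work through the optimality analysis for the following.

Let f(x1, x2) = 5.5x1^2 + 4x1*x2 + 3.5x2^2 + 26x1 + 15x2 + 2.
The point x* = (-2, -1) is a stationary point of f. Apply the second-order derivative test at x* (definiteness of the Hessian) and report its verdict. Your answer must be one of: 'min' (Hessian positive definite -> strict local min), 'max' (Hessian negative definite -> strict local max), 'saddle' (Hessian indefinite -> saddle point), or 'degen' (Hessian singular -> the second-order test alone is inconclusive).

Compute the Hessian H = grad^2 f:
  H = [[11, 4], [4, 7]]
Verify stationarity: grad f(x*) = H x* + g = (0, 0).
Eigenvalues of H: 4.5279, 13.4721.
Both eigenvalues > 0, so H is positive definite -> x* is a strict local min.

min


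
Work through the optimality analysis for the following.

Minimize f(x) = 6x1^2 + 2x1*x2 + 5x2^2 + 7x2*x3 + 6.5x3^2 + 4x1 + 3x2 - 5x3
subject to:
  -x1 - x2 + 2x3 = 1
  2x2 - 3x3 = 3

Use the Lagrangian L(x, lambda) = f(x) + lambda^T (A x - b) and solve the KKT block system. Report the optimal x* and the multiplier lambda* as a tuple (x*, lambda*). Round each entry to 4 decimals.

Form the Lagrangian:
  L(x, lambda) = (1/2) x^T Q x + c^T x + lambda^T (A x - b)
Stationarity (grad_x L = 0): Q x + c + A^T lambda = 0.
Primal feasibility: A x = b.

This gives the KKT block system:
  [ Q   A^T ] [ x     ]   [-c ]
  [ A    0  ] [ lambda ] = [ b ]

Solving the linear system:
  x*      = (-2.608, 1.176, -0.216)
  lambda* = (-24.944, -16.488)
  f(x*)   = 34.292

x* = (-2.608, 1.176, -0.216), lambda* = (-24.944, -16.488)


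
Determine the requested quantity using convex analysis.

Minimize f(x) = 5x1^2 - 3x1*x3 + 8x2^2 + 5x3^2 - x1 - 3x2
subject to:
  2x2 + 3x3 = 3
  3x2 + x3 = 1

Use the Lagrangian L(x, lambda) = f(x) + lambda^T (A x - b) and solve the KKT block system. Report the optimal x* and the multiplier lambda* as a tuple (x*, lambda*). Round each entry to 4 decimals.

Form the Lagrangian:
  L(x, lambda) = (1/2) x^T Q x + c^T x + lambda^T (A x - b)
Stationarity (grad_x L = 0): Q x + c + A^T lambda = 0.
Primal feasibility: A x = b.

This gives the KKT block system:
  [ Q   A^T ] [ x     ]   [-c ]
  [ A    0  ] [ lambda ] = [ b ]

Solving the linear system:
  x*      = (0.4, 0, 1)
  lambda* = (-4.2, 3.8)
  f(x*)   = 4.2

x* = (0.4, 0, 1), lambda* = (-4.2, 3.8)


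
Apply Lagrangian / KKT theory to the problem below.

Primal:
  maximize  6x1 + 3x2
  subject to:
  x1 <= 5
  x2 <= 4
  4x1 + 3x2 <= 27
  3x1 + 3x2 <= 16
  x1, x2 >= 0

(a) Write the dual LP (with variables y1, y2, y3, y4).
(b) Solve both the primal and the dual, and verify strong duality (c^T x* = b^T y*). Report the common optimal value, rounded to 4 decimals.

The standard primal-dual pair for 'max c^T x s.t. A x <= b, x >= 0' is:
  Dual:  min b^T y  s.t.  A^T y >= c,  y >= 0.

So the dual LP is:
  minimize  5y1 + 4y2 + 27y3 + 16y4
  subject to:
    y1 + 4y3 + 3y4 >= 6
    y2 + 3y3 + 3y4 >= 3
    y1, y2, y3, y4 >= 0

Solving the primal: x* = (5, 0.3333).
  primal value c^T x* = 31.
Solving the dual: y* = (3, 0, 0, 1).
  dual value b^T y* = 31.
Strong duality: c^T x* = b^T y*. Confirmed.

31


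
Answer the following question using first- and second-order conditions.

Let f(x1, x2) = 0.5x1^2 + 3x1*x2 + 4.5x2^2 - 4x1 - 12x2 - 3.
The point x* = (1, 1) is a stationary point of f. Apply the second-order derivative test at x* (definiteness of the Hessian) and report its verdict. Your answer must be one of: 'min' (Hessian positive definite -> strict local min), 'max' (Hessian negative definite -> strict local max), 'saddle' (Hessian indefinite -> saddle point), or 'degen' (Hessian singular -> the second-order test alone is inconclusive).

Compute the Hessian H = grad^2 f:
  H = [[1, 3], [3, 9]]
Verify stationarity: grad f(x*) = H x* + g = (0, 0).
Eigenvalues of H: 0, 10.
H has a zero eigenvalue (singular; positive semidefinite but not definite), so H is neither positive definite, negative definite, nor indefinite. The second-order test alone is inconclusive -> degen.
(Indeed, f is constant along the null direction of H through x*, so x* is not a strict local extremum.)

degen


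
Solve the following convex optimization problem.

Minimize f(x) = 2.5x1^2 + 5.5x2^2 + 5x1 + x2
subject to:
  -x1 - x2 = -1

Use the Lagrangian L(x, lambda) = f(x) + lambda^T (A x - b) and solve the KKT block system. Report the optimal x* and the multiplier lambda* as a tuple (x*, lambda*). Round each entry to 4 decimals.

Form the Lagrangian:
  L(x, lambda) = (1/2) x^T Q x + c^T x + lambda^T (A x - b)
Stationarity (grad_x L = 0): Q x + c + A^T lambda = 0.
Primal feasibility: A x = b.

This gives the KKT block system:
  [ Q   A^T ] [ x     ]   [-c ]
  [ A    0  ] [ lambda ] = [ b ]

Solving the linear system:
  x*      = (0.4375, 0.5625)
  lambda* = (7.1875)
  f(x*)   = 4.9688

x* = (0.4375, 0.5625), lambda* = (7.1875)


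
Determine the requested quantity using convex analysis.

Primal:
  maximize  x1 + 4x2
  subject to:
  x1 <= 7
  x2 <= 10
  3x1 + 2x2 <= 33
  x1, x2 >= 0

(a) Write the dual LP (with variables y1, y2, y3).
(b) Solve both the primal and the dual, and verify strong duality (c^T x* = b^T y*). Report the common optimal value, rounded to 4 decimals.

The standard primal-dual pair for 'max c^T x s.t. A x <= b, x >= 0' is:
  Dual:  min b^T y  s.t.  A^T y >= c,  y >= 0.

So the dual LP is:
  minimize  7y1 + 10y2 + 33y3
  subject to:
    y1 + 3y3 >= 1
    y2 + 2y3 >= 4
    y1, y2, y3 >= 0

Solving the primal: x* = (4.3333, 10).
  primal value c^T x* = 44.3333.
Solving the dual: y* = (0, 3.3333, 0.3333).
  dual value b^T y* = 44.3333.
Strong duality: c^T x* = b^T y*. Confirmed.

44.3333


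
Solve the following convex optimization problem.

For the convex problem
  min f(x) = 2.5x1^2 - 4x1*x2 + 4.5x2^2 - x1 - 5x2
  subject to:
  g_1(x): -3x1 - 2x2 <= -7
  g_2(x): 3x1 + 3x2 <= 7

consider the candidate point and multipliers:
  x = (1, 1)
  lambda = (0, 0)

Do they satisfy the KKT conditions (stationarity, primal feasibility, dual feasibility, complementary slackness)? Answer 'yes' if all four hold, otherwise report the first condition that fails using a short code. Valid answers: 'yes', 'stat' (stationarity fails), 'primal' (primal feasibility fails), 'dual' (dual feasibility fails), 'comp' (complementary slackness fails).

Gradient of f: grad f(x) = Q x + c = (0, 0)
Constraint values g_i(x) = a_i^T x - b_i:
  g_1((1, 1)) = 2
  g_2((1, 1)) = -1
Stationarity residual: grad f(x) + sum_i lambda_i a_i = (0, 0)
  -> stationarity OK
Primal feasibility (all g_i <= 0): FAILS
Dual feasibility (all lambda_i >= 0): OK
Complementary slackness (lambda_i * g_i(x) = 0 for all i): OK

Verdict: the first failing condition is primal_feasibility -> primal.

primal


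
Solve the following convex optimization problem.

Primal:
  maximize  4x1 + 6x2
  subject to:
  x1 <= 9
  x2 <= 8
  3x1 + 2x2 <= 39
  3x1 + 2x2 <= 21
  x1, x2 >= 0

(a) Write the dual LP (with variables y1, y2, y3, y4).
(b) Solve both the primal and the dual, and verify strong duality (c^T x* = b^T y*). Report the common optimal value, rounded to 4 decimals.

The standard primal-dual pair for 'max c^T x s.t. A x <= b, x >= 0' is:
  Dual:  min b^T y  s.t.  A^T y >= c,  y >= 0.

So the dual LP is:
  minimize  9y1 + 8y2 + 39y3 + 21y4
  subject to:
    y1 + 3y3 + 3y4 >= 4
    y2 + 2y3 + 2y4 >= 6
    y1, y2, y3, y4 >= 0

Solving the primal: x* = (1.6667, 8).
  primal value c^T x* = 54.6667.
Solving the dual: y* = (0, 3.3333, 0, 1.3333).
  dual value b^T y* = 54.6667.
Strong duality: c^T x* = b^T y*. Confirmed.

54.6667


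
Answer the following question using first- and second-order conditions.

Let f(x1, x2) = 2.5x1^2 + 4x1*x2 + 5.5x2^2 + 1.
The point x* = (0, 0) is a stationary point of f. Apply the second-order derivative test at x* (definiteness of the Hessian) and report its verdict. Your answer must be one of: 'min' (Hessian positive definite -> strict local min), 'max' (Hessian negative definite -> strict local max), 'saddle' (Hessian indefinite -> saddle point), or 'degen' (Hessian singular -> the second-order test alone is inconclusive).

Compute the Hessian H = grad^2 f:
  H = [[5, 4], [4, 11]]
Verify stationarity: grad f(x*) = H x* + g = (0, 0).
Eigenvalues of H: 3, 13.
Both eigenvalues > 0, so H is positive definite -> x* is a strict local min.

min


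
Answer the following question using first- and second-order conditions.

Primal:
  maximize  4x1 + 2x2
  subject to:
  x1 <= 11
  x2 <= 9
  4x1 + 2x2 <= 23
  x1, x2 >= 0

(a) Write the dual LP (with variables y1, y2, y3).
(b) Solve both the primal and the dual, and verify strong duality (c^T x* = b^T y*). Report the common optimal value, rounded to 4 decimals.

The standard primal-dual pair for 'max c^T x s.t. A x <= b, x >= 0' is:
  Dual:  min b^T y  s.t.  A^T y >= c,  y >= 0.

So the dual LP is:
  minimize  11y1 + 9y2 + 23y3
  subject to:
    y1 + 4y3 >= 4
    y2 + 2y3 >= 2
    y1, y2, y3 >= 0

Solving the primal: x* = (5.75, 0).
  primal value c^T x* = 23.
Solving the dual: y* = (0, 0, 1).
  dual value b^T y* = 23.
Strong duality: c^T x* = b^T y*. Confirmed.

23


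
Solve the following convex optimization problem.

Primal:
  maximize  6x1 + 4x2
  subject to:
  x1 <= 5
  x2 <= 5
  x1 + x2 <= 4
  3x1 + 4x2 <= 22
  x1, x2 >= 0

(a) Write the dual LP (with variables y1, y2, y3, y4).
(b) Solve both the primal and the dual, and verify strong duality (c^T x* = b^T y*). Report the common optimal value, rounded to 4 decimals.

The standard primal-dual pair for 'max c^T x s.t. A x <= b, x >= 0' is:
  Dual:  min b^T y  s.t.  A^T y >= c,  y >= 0.

So the dual LP is:
  minimize  5y1 + 5y2 + 4y3 + 22y4
  subject to:
    y1 + y3 + 3y4 >= 6
    y2 + y3 + 4y4 >= 4
    y1, y2, y3, y4 >= 0

Solving the primal: x* = (4, 0).
  primal value c^T x* = 24.
Solving the dual: y* = (0, 0, 6, 0).
  dual value b^T y* = 24.
Strong duality: c^T x* = b^T y*. Confirmed.

24


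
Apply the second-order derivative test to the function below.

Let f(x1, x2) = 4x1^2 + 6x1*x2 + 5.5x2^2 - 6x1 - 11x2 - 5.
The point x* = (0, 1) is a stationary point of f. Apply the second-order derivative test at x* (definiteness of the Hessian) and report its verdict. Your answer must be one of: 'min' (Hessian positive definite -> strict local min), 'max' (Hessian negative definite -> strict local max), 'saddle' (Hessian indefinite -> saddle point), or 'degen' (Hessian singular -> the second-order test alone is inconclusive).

Compute the Hessian H = grad^2 f:
  H = [[8, 6], [6, 11]]
Verify stationarity: grad f(x*) = H x* + g = (0, 0).
Eigenvalues of H: 3.3153, 15.6847.
Both eigenvalues > 0, so H is positive definite -> x* is a strict local min.

min


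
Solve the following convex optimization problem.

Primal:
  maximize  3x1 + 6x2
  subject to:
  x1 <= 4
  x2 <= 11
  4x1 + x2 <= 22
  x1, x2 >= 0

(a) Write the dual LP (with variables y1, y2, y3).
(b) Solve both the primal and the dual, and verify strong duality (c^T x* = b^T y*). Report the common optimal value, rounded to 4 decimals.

The standard primal-dual pair for 'max c^T x s.t. A x <= b, x >= 0' is:
  Dual:  min b^T y  s.t.  A^T y >= c,  y >= 0.

So the dual LP is:
  minimize  4y1 + 11y2 + 22y3
  subject to:
    y1 + 4y3 >= 3
    y2 + y3 >= 6
    y1, y2, y3 >= 0

Solving the primal: x* = (2.75, 11).
  primal value c^T x* = 74.25.
Solving the dual: y* = (0, 5.25, 0.75).
  dual value b^T y* = 74.25.
Strong duality: c^T x* = b^T y*. Confirmed.

74.25


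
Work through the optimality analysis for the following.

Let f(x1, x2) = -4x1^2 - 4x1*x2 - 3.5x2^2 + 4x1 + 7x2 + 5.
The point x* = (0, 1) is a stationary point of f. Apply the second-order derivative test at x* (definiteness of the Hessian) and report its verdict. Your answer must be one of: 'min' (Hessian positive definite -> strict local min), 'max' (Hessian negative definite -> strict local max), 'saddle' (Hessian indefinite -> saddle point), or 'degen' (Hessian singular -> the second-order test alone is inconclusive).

Compute the Hessian H = grad^2 f:
  H = [[-8, -4], [-4, -7]]
Verify stationarity: grad f(x*) = H x* + g = (0, 0).
Eigenvalues of H: -11.5311, -3.4689.
Both eigenvalues < 0, so H is negative definite -> x* is a strict local max.

max


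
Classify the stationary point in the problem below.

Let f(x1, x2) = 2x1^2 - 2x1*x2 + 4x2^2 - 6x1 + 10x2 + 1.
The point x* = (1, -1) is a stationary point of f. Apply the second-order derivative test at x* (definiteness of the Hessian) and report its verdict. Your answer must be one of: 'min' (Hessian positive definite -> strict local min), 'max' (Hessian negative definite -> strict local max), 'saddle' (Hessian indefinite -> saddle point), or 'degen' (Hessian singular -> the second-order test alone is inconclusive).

Compute the Hessian H = grad^2 f:
  H = [[4, -2], [-2, 8]]
Verify stationarity: grad f(x*) = H x* + g = (0, 0).
Eigenvalues of H: 3.1716, 8.8284.
Both eigenvalues > 0, so H is positive definite -> x* is a strict local min.

min


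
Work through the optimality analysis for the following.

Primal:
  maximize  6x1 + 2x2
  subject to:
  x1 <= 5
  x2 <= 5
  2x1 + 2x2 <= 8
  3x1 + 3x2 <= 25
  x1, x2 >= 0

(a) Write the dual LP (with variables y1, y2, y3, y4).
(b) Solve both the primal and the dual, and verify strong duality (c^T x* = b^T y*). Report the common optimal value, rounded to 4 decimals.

The standard primal-dual pair for 'max c^T x s.t. A x <= b, x >= 0' is:
  Dual:  min b^T y  s.t.  A^T y >= c,  y >= 0.

So the dual LP is:
  minimize  5y1 + 5y2 + 8y3 + 25y4
  subject to:
    y1 + 2y3 + 3y4 >= 6
    y2 + 2y3 + 3y4 >= 2
    y1, y2, y3, y4 >= 0

Solving the primal: x* = (4, 0).
  primal value c^T x* = 24.
Solving the dual: y* = (0, 0, 3, 0).
  dual value b^T y* = 24.
Strong duality: c^T x* = b^T y*. Confirmed.

24


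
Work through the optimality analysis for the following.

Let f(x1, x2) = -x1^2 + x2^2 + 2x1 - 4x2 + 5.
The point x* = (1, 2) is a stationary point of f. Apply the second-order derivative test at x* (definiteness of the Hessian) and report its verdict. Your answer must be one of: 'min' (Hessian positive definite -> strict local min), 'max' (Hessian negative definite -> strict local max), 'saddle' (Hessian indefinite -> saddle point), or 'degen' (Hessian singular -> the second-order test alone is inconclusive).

Compute the Hessian H = grad^2 f:
  H = [[-2, 0], [0, 2]]
Verify stationarity: grad f(x*) = H x* + g = (0, 0).
Eigenvalues of H: -2, 2.
Eigenvalues have mixed signs, so H is indefinite -> x* is a saddle point.

saddle


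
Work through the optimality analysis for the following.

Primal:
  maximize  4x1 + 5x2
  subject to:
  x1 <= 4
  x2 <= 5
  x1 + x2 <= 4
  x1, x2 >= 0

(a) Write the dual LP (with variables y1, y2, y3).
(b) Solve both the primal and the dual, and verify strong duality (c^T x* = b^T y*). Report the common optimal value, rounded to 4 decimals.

The standard primal-dual pair for 'max c^T x s.t. A x <= b, x >= 0' is:
  Dual:  min b^T y  s.t.  A^T y >= c,  y >= 0.

So the dual LP is:
  minimize  4y1 + 5y2 + 4y3
  subject to:
    y1 + y3 >= 4
    y2 + y3 >= 5
    y1, y2, y3 >= 0

Solving the primal: x* = (0, 4).
  primal value c^T x* = 20.
Solving the dual: y* = (0, 0, 5).
  dual value b^T y* = 20.
Strong duality: c^T x* = b^T y*. Confirmed.

20


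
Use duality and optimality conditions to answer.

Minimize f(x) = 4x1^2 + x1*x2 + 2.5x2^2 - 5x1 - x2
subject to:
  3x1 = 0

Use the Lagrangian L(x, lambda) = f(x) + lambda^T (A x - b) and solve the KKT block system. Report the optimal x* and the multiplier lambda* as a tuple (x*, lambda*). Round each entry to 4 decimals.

Form the Lagrangian:
  L(x, lambda) = (1/2) x^T Q x + c^T x + lambda^T (A x - b)
Stationarity (grad_x L = 0): Q x + c + A^T lambda = 0.
Primal feasibility: A x = b.

This gives the KKT block system:
  [ Q   A^T ] [ x     ]   [-c ]
  [ A    0  ] [ lambda ] = [ b ]

Solving the linear system:
  x*      = (0, 0.2)
  lambda* = (1.6)
  f(x*)   = -0.1

x* = (0, 0.2), lambda* = (1.6)


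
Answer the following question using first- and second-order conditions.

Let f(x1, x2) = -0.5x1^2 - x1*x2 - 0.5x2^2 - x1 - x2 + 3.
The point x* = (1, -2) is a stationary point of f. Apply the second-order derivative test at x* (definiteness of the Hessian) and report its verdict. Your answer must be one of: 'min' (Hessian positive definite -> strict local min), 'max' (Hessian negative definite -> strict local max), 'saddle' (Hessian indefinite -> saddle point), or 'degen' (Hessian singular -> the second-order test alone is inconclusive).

Compute the Hessian H = grad^2 f:
  H = [[-1, -1], [-1, -1]]
Verify stationarity: grad f(x*) = H x* + g = (0, 0).
Eigenvalues of H: -2, 0.
H has a zero eigenvalue (singular; negative semidefinite but not definite), so H is neither positive definite, negative definite, nor indefinite. The second-order test alone is inconclusive -> degen.
(Indeed, f is constant along the null direction of H through x*, so x* is not a strict local extremum.)

degen


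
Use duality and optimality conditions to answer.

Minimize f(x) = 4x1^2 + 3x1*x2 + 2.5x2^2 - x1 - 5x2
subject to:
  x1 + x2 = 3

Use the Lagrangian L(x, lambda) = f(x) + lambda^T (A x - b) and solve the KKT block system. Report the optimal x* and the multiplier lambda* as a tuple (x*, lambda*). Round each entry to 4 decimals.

Form the Lagrangian:
  L(x, lambda) = (1/2) x^T Q x + c^T x + lambda^T (A x - b)
Stationarity (grad_x L = 0): Q x + c + A^T lambda = 0.
Primal feasibility: A x = b.

This gives the KKT block system:
  [ Q   A^T ] [ x     ]   [-c ]
  [ A    0  ] [ lambda ] = [ b ]

Solving the linear system:
  x*      = (0.2857, 2.7143)
  lambda* = (-9.4286)
  f(x*)   = 7.2143

x* = (0.2857, 2.7143), lambda* = (-9.4286)


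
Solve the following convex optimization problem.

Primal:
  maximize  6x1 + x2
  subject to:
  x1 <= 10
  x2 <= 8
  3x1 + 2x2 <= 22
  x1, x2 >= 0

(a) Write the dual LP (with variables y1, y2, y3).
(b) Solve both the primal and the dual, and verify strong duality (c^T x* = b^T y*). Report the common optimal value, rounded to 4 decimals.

The standard primal-dual pair for 'max c^T x s.t. A x <= b, x >= 0' is:
  Dual:  min b^T y  s.t.  A^T y >= c,  y >= 0.

So the dual LP is:
  minimize  10y1 + 8y2 + 22y3
  subject to:
    y1 + 3y3 >= 6
    y2 + 2y3 >= 1
    y1, y2, y3 >= 0

Solving the primal: x* = (7.3333, 0).
  primal value c^T x* = 44.
Solving the dual: y* = (0, 0, 2).
  dual value b^T y* = 44.
Strong duality: c^T x* = b^T y*. Confirmed.

44


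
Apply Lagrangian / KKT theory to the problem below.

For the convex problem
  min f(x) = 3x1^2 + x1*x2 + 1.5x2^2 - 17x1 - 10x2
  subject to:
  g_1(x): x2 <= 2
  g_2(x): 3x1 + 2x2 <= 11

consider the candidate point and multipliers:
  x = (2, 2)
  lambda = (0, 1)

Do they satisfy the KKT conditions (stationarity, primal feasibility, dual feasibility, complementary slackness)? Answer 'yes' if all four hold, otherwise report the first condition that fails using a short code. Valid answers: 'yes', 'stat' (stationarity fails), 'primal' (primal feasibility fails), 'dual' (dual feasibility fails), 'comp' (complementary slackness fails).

Gradient of f: grad f(x) = Q x + c = (-3, -2)
Constraint values g_i(x) = a_i^T x - b_i:
  g_1((2, 2)) = 0
  g_2((2, 2)) = -1
Stationarity residual: grad f(x) + sum_i lambda_i a_i = (0, 0)
  -> stationarity OK
Primal feasibility (all g_i <= 0): OK
Dual feasibility (all lambda_i >= 0): OK
Complementary slackness (lambda_i * g_i(x) = 0 for all i): FAILS

Verdict: the first failing condition is complementary_slackness -> comp.

comp


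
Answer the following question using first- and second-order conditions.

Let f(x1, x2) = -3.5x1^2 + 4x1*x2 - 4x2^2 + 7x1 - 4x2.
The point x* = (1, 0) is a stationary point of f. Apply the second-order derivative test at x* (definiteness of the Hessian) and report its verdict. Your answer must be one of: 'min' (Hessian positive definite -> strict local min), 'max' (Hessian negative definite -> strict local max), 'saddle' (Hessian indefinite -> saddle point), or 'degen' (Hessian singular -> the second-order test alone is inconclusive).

Compute the Hessian H = grad^2 f:
  H = [[-7, 4], [4, -8]]
Verify stationarity: grad f(x*) = H x* + g = (0, 0).
Eigenvalues of H: -11.5311, -3.4689.
Both eigenvalues < 0, so H is negative definite -> x* is a strict local max.

max


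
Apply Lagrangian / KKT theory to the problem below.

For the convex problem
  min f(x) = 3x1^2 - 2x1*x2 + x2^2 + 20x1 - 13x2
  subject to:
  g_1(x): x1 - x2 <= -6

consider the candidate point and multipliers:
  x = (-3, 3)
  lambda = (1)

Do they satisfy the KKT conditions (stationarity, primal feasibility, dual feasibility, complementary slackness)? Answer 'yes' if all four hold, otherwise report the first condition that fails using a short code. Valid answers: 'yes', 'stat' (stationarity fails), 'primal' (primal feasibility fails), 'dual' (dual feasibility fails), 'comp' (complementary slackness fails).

Gradient of f: grad f(x) = Q x + c = (-4, -1)
Constraint values g_i(x) = a_i^T x - b_i:
  g_1((-3, 3)) = 0
Stationarity residual: grad f(x) + sum_i lambda_i a_i = (-3, -2)
  -> stationarity FAILS
Primal feasibility (all g_i <= 0): OK
Dual feasibility (all lambda_i >= 0): OK
Complementary slackness (lambda_i * g_i(x) = 0 for all i): OK

Verdict: the first failing condition is stationarity -> stat.

stat
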